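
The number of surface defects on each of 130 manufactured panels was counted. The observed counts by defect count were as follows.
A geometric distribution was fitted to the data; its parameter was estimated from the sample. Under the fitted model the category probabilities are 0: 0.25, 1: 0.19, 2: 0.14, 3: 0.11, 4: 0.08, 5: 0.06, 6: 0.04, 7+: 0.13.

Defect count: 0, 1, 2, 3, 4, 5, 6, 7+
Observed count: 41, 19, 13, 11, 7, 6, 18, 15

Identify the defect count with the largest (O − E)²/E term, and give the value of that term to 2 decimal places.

6, 31.51

Expected counts E_i = n·p_i: 130×0.25 = 32.5, 130×0.19 = 24.7, 130×0.14 = 18.2, 130×0.11 = 14.3, 130×0.08 = 10.4, 130×0.06 = 7.8, 130×0.04 = 5.2, 130×0.13 = 16.9.
χ² = (41−32.5)²/32.5 + (19−24.7)²/24.7 + (13−18.2)²/18.2 + (11−14.3)²/14.3 + (7−10.4)²/10.4 + (6−7.8)²/7.8 + (18−5.2)²/5.2 + (15−16.9)²/16.9
   = 2.223 + 1.315 + 1.486 + 0.762 + 1.112 + 0.415 + 31.508 + 0.214
The largest term is for 6: 31.51.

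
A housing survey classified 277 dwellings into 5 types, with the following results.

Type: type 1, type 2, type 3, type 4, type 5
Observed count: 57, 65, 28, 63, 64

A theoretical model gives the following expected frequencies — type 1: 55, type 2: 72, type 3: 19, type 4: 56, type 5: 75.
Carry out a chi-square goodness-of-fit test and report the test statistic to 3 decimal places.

7.505

type 1: (57 − 55)²/55 = 4/55 = 0.0727
type 2: (65 − 72)²/72 = 49/72 = 0.6806
type 3: (28 − 19)²/19 = 81/19 = 4.2632
type 4: (63 − 56)²/56 = 49/56 = 0.8750
type 5: (64 − 75)²/75 = 121/75 = 1.6133
Sum = 7.505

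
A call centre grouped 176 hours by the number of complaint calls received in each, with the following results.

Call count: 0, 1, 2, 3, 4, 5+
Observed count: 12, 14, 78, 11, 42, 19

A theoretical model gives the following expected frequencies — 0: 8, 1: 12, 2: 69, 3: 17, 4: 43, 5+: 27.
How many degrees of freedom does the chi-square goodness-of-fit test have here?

There are k = 6 categories and no parameters were estimated from the data, so df = 6 − 1 = 5.

5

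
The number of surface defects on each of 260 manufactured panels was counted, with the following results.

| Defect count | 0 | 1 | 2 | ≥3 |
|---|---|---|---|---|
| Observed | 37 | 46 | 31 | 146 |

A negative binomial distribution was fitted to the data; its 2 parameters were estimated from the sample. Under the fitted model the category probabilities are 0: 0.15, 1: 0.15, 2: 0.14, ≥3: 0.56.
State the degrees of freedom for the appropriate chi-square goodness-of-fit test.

There are k = 4 categories and 2 parameters estimated from the data, so df = 4 − 1 − 2 = 1.

1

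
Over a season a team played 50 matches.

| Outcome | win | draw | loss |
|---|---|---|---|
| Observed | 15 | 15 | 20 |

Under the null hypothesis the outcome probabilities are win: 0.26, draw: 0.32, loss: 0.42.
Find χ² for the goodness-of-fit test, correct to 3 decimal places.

Expected counts E_i = n·p_i: 50×0.26 = 13, 50×0.32 = 16, 50×0.42 = 21.
cat         O        E   (O−E)²/E
win        15       13     0.3077
draw       15       16     0.0625
loss       20       21     0.0476
Sum = 0.418

0.418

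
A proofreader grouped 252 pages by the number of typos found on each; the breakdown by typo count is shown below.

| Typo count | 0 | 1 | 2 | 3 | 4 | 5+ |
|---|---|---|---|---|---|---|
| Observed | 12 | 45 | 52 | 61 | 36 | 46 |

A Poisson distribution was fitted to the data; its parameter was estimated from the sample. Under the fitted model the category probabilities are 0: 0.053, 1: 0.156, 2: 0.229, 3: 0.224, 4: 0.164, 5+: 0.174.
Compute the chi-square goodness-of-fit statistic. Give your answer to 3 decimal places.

2.685

Expected counts E_i = n·p_i: 252×0.053 = 13.356, 252×0.156 = 39.312, 252×0.229 = 57.708, 252×0.224 = 56.448, 252×0.164 = 41.328, 252×0.174 = 43.848.
0: (12 − 13.356)²/13.356 = 1.838736/13.356 = 0.1377
1: (45 − 39.312)²/39.312 = 32.353344/39.312 = 0.8230
2: (52 − 57.708)²/57.708 = 32.581264/57.708 = 0.5646
3: (61 − 56.448)²/56.448 = 20.720704/56.448 = 0.3671
4: (36 − 41.328)²/41.328 = 28.387584/41.328 = 0.6869
5+: (46 − 43.848)²/43.848 = 4.631104/43.848 = 0.1056
Sum = 2.685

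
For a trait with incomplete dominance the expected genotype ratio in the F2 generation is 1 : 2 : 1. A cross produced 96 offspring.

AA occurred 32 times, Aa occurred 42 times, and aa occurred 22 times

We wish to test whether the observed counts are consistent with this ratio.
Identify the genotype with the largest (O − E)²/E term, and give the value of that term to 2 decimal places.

Ratio total = 4. Expected counts: 96×1/4 = 24, 96×2/4 = 48, 96×1/4 = 24.
cat         O        E   (O−E)²/E
AA         32       24      2.667
Aa         42       48      0.750
aa         22       24      0.167
The largest term is for AA: 2.67.

AA, 2.67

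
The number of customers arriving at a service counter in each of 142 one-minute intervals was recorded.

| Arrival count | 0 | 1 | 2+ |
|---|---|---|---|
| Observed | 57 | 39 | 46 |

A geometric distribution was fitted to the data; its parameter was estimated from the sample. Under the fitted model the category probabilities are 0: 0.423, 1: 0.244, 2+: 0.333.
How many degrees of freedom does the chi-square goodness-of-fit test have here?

There are k = 3 categories and 1 parameter estimated from the data, so df = 3 − 1 − 1 = 1.

1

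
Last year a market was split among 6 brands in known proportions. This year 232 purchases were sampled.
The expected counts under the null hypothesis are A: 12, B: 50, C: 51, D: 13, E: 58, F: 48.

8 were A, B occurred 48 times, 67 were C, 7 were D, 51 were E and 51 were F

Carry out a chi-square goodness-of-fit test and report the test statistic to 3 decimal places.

cat         O        E   (O−E)²/E
A           8       12     1.3333
B          48       50     0.0800
C          67       51     5.0196
D           7       13     2.7692
E          51       58     0.8448
F          51       48     0.1875
Sum = 10.234

10.234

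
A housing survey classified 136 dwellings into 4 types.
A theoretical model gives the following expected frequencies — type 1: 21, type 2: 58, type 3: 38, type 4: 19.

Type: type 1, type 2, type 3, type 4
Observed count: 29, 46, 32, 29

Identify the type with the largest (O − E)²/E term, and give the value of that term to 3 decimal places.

cat         O        E   (O−E)²/E
type 1     29       21     3.0476
type 2     46       58     2.4828
type 3     32       38     0.9474
type 4     29       19     5.2632
The largest term is for type 4: 5.263.

type 4, 5.263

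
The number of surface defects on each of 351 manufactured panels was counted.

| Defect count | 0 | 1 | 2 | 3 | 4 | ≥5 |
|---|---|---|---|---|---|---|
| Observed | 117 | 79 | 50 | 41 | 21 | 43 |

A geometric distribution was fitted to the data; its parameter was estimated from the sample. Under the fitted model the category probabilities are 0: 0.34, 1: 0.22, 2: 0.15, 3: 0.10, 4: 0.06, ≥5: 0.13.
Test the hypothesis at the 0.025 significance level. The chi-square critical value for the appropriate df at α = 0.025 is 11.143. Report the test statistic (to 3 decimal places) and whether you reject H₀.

Expected counts E_i = n·p_i: 351×0.34 = 119.34, 351×0.22 = 77.22, 351×0.15 = 52.65, 351×0.10 = 35.1, 351×0.06 = 21.06, 351×0.13 = 45.63.
χ² = (117−119.34)²/119.34 + (79−77.22)²/77.22 + (50−52.65)²/52.65 + (41−35.1)²/35.1 + (21−21.06)²/21.06 + (43−45.63)²/45.63
   = 0.0459 + 0.0410 + 0.1334 + 0.9917 + 0.0002 + 0.1516
Sum = 1.364
df = 4. Since 1.364 < 11.143, we do not reject H₀.

1.364; do not reject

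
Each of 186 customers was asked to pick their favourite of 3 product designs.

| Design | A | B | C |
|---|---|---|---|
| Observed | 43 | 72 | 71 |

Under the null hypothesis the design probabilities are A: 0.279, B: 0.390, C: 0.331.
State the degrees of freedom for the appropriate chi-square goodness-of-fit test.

2

There are k = 3 categories and no parameters were estimated from the data, so df = 3 − 1 = 2.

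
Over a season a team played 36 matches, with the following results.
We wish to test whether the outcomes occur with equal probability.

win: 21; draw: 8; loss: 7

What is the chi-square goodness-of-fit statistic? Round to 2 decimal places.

Expected count for each of the 3 categories: 36/3 = 12.
win: (21 − 12)²/12 = 81/12 = 6.750
draw: (8 − 12)²/12 = 16/12 = 1.333
loss: (7 − 12)²/12 = 25/12 = 2.083
Sum = 10.17

10.17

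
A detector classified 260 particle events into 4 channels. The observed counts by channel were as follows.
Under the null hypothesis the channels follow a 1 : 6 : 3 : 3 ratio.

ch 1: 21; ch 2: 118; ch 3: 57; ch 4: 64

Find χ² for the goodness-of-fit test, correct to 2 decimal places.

Ratio total = 13. Expected counts: 260×1/13 = 20, 260×6/13 = 120, 260×3/13 = 60, 260×3/13 = 60.
χ² = (21−20)²/20 + (118−120)²/120 + (57−60)²/60 + (64−60)²/60
   = 0.050 + 0.033 + 0.150 + 0.267
Sum = 0.50

0.50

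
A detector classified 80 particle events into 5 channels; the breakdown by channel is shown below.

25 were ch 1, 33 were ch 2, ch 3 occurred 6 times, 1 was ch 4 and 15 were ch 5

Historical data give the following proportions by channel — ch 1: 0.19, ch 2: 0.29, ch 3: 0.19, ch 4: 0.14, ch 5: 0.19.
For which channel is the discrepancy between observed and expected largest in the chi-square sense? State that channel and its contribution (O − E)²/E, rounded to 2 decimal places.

ch 4, 9.29

Expected counts E_i = n·p_i: 80×0.19 = 15.2, 80×0.29 = 23.2, 80×0.19 = 15.2, 80×0.14 = 11.2, 80×0.19 = 15.2.
ch 1: (25 − 15.2)²/15.2 = 96.04/15.2 = 6.318
ch 2: (33 − 23.2)²/23.2 = 96.04/23.2 = 4.140
ch 3: (6 − 15.2)²/15.2 = 84.64/15.2 = 5.568
ch 4: (1 − 11.2)²/11.2 = 104.04/11.2 = 9.289
ch 5: (15 − 15.2)²/15.2 = 0.04/15.2 = 0.003
The largest term is for ch 4: 9.29.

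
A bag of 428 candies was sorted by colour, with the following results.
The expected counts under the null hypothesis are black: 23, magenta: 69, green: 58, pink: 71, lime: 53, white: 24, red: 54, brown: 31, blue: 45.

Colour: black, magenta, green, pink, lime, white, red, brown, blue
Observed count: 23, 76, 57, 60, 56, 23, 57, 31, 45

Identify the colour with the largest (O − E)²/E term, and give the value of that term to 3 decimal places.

pink, 1.704

black: (23 − 23)²/23 = 0/23 = 0.0000
magenta: (76 − 69)²/69 = 49/69 = 0.7101
green: (57 − 58)²/58 = 1/58 = 0.0172
pink: (60 − 71)²/71 = 121/71 = 1.7042
lime: (56 − 53)²/53 = 9/53 = 0.1698
white: (23 − 24)²/24 = 1/24 = 0.0417
red: (57 − 54)²/54 = 9/54 = 0.1667
brown: (31 − 31)²/31 = 0/31 = 0.0000
blue: (45 − 45)²/45 = 0/45 = 0.0000
The largest term is for pink: 1.704.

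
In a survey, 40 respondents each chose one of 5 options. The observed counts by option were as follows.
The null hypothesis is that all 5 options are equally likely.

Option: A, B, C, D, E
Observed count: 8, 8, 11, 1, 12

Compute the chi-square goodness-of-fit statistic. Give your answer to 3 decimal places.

Expected count for each of the 5 categories: 40/5 = 8.
cat         O        E   (O−E)²/E
A           8        8     0.0000
B           8        8     0.0000
C          11        8     1.1250
D           1        8     6.1250
E          12        8     2.0000
Sum = 9.250

9.250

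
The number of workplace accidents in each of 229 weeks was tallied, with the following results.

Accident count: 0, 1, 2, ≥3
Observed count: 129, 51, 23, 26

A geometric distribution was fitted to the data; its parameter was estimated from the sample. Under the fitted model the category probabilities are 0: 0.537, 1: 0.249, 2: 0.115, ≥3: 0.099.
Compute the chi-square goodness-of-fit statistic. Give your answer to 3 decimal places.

Expected counts E_i = n·p_i: 229×0.537 = 122.973, 229×0.249 = 57.021, 229×0.115 = 26.335, 229×0.099 = 22.671.
cat         O        E   (O−E)²/E
0         129  122.973     0.2954
1          51   57.021     0.6358
2          23   26.335     0.4223
≥3         26   22.671     0.4888
Sum = 1.842

1.842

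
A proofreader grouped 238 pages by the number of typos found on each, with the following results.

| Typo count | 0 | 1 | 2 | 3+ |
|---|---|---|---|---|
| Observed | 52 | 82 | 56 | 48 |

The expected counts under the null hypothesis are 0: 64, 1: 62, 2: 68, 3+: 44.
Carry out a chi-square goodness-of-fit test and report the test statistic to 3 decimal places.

11.183

0: (52 − 64)²/64 = 144/64 = 2.2500
1: (82 − 62)²/62 = 400/62 = 6.4516
2: (56 − 68)²/68 = 144/68 = 2.1176
3+: (48 − 44)²/44 = 16/44 = 0.3636
Sum = 11.183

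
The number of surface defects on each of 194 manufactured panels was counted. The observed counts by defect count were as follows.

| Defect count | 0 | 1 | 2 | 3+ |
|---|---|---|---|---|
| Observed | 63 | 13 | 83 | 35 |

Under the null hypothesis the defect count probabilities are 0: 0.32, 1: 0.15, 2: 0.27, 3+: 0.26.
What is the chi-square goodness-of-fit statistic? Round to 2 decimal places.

31.55

Expected counts E_i = n·p_i: 194×0.32 = 62.08, 194×0.15 = 29.1, 194×0.27 = 52.38, 194×0.26 = 50.44.
cat         O        E   (O−E)²/E
0          63    62.08      0.014
1          13     29.1      8.908
2          83    52.38     17.900
3+         35    50.44      4.726
Sum = 31.55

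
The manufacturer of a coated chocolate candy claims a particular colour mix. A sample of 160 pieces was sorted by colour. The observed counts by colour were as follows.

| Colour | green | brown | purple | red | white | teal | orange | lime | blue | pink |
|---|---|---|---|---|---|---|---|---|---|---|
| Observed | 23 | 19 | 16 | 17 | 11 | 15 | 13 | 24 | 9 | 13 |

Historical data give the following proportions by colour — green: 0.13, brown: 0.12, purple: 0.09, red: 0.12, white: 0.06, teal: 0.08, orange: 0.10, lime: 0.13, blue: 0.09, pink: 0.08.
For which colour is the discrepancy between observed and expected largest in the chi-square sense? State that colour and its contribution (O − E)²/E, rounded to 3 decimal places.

Expected counts E_i = n·p_i: 160×0.13 = 20.8, 160×0.12 = 19.2, 160×0.09 = 14.4, 160×0.12 = 19.2, 160×0.06 = 9.6, 160×0.08 = 12.8, 160×0.10 = 16, 160×0.13 = 20.8, 160×0.09 = 14.4, 160×0.08 = 12.8.
cat         O        E   (O−E)²/E
green      23     20.8     0.2327
brown      19     19.2     0.0021
purple     16     14.4     0.1778
red        17     19.2     0.2521
white      11      9.6     0.2042
teal       15     12.8     0.3781
orange     13       16     0.5625
lime       24     20.8     0.4923
blue        9     14.4     2.0250
pink       13     12.8     0.0031
The largest term is for blue: 2.025.

blue, 2.025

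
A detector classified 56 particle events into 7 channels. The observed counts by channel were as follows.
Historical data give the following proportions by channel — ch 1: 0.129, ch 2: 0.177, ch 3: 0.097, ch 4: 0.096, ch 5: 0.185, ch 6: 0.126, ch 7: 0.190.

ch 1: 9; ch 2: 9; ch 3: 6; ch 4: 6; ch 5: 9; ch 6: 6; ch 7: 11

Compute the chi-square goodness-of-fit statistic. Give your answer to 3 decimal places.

Expected counts E_i = n·p_i: 56×0.129 = 7.224, 56×0.177 = 9.912, 56×0.097 = 5.432, 56×0.096 = 5.376, 56×0.185 = 10.36, 56×0.126 = 7.056, 56×0.190 = 10.64.
χ² = (9−7.224)²/7.224 + (9−9.912)²/9.912 + (6−5.432)²/5.432 + (6−5.376)²/5.376 + (9−10.36)²/10.36 + (6−7.056)²/7.056 + (11−10.64)²/10.64
   = 0.4366 + 0.0839 + 0.0594 + 0.0724 + 0.1785 + 0.1580 + 0.0122
Sum = 1.001

1.001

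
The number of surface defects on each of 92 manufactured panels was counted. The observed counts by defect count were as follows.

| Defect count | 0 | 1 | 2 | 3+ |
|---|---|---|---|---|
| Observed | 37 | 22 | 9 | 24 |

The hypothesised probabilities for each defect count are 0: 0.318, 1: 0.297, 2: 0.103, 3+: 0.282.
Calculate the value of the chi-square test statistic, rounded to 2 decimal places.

3.26

Expected counts E_i = n·p_i: 92×0.318 = 29.256, 92×0.297 = 27.324, 92×0.103 = 9.476, 92×0.282 = 25.944.
cat         O        E   (O−E)²/E
0          37   29.256      2.050
1          22   27.324      1.037
2           9    9.476      0.024
3+         24   25.944      0.146
Sum = 3.26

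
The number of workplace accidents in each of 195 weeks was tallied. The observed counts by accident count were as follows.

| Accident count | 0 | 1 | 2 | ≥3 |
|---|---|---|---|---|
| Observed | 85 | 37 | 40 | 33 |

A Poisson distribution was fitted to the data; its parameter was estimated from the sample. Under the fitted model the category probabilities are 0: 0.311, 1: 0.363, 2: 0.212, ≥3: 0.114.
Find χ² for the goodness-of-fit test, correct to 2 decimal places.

31.17

Expected counts E_i = n·p_i: 195×0.311 = 60.645, 195×0.363 = 70.785, 195×0.212 = 41.34, 195×0.114 = 22.23.
0: (85 − 60.645)²/60.645 = 593.166025/60.645 = 9.781
1: (37 − 70.785)²/70.785 = 1141.426225/70.785 = 16.125
2: (40 − 41.34)²/41.34 = 1.7956/41.34 = 0.043
≥3: (33 − 22.23)²/22.23 = 115.9929/22.23 = 5.218
Sum = 31.17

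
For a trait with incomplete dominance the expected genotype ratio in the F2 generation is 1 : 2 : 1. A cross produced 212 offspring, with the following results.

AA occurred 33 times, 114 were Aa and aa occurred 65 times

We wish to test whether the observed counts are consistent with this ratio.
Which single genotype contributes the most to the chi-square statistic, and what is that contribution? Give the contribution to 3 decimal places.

AA, 7.547

Ratio total = 4. Expected counts: 212×1/4 = 53, 212×2/4 = 106, 212×1/4 = 53.
χ² = (33−53)²/53 + (114−106)²/106 + (65−53)²/53
   = 7.5472 + 0.6038 + 2.7170
The largest term is for AA: 7.547.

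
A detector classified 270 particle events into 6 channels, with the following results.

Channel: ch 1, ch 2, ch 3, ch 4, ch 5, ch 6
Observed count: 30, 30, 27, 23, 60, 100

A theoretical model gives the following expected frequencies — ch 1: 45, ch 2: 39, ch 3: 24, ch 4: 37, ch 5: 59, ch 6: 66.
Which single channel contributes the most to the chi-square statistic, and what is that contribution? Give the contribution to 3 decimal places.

ch 6, 17.515

ch 1: (30 − 45)²/45 = 225/45 = 5.0000
ch 2: (30 − 39)²/39 = 81/39 = 2.0769
ch 3: (27 − 24)²/24 = 9/24 = 0.3750
ch 4: (23 − 37)²/37 = 196/37 = 5.2973
ch 5: (60 − 59)²/59 = 1/59 = 0.0169
ch 6: (100 − 66)²/66 = 1156/66 = 17.5152
The largest term is for ch 6: 17.515.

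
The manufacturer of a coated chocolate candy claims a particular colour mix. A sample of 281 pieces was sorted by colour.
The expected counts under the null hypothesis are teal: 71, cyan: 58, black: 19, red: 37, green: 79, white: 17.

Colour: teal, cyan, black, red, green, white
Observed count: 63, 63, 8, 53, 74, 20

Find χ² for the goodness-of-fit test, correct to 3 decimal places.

15.466

χ² = (63−71)²/71 + (63−58)²/58 + (8−19)²/19 + (53−37)²/37 + (74−79)²/79 + (20−17)²/17
   = 0.9014 + 0.4310 + 6.3684 + 6.9189 + 0.3165 + 0.5294
Sum = 15.466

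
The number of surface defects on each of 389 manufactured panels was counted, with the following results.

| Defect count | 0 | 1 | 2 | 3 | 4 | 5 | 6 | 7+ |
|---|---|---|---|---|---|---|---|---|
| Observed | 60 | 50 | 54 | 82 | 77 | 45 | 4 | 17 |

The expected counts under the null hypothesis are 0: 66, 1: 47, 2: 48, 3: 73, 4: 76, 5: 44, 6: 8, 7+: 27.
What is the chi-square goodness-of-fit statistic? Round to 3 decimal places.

8.336

0: (60 − 66)²/66 = 36/66 = 0.5455
1: (50 − 47)²/47 = 9/47 = 0.1915
2: (54 − 48)²/48 = 36/48 = 0.7500
3: (82 − 73)²/73 = 81/73 = 1.1096
4: (77 − 76)²/76 = 1/76 = 0.0132
5: (45 − 44)²/44 = 1/44 = 0.0227
6: (4 − 8)²/8 = 16/8 = 2.0000
7+: (17 − 27)²/27 = 100/27 = 3.7037
Sum = 8.336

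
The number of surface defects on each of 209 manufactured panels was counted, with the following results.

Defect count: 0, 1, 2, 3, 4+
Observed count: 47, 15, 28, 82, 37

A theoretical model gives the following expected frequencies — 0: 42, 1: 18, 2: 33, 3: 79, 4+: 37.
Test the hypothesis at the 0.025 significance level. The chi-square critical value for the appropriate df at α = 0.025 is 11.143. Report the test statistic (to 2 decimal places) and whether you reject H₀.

1.97; do not reject

χ² = (47−42)²/42 + (15−18)²/18 + (28−33)²/33 + (82−79)²/79 + (37−37)²/37
   = 0.595 + 0.500 + 0.758 + 0.114 + 0.000
Sum = 1.97
df = 4. Since 1.97 < 11.143, we do not reject H₀.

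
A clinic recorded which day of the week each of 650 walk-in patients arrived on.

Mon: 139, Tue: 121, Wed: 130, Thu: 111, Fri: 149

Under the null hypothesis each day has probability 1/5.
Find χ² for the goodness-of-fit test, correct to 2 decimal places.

Under H₀ each category has probability 1/5, so each expected count is 650/5 = 130.
cat         O        E   (O−E)²/E
Mon       139      130      0.623
Tue       121      130      0.623
Wed       130      130      0.000
Thu       111      130      2.777
Fri       149      130      2.777
Sum = 6.80

6.80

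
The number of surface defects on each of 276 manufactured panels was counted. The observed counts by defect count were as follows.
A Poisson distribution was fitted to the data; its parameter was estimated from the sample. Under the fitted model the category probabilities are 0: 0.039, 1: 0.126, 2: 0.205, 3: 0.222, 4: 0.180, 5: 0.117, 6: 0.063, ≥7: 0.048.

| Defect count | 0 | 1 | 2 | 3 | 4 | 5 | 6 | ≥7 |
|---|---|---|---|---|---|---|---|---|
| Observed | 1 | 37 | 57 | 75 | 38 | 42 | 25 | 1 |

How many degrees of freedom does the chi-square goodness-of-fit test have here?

There are k = 8 categories and 1 parameter estimated from the data, so df = 8 − 1 − 1 = 6.

6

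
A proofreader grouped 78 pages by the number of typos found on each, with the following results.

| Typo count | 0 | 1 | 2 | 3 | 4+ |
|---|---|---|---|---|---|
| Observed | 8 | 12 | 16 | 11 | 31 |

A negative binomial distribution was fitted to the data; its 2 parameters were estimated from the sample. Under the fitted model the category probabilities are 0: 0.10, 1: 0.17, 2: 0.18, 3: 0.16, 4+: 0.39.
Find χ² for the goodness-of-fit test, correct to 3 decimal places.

0.585

Expected counts E_i = n·p_i: 78×0.10 = 7.8, 78×0.17 = 13.26, 78×0.18 = 14.04, 78×0.16 = 12.48, 78×0.39 = 30.42.
χ² = (8−7.8)²/7.8 + (12−13.26)²/13.26 + (16−14.04)²/14.04 + (11−12.48)²/12.48 + (31−30.42)²/30.42
   = 0.0051 + 0.1197 + 0.2736 + 0.1755 + 0.0111
Sum = 0.585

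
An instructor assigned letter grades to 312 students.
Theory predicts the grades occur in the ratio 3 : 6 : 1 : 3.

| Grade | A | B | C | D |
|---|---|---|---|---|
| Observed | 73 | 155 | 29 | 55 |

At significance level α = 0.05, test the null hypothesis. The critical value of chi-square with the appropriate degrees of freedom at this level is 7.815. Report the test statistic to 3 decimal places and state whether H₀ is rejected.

5.910; do not reject

Ratio total = 13. Expected counts: 312×3/13 = 72, 312×6/13 = 144, 312×1/13 = 24, 312×3/13 = 72.
cat         O        E   (O−E)²/E
A          73       72     0.0139
B         155      144     0.8403
C          29       24     1.0417
D          55       72     4.0139
Sum = 5.910
df = 3. Since 5.910 < 7.815, we do not reject H₀.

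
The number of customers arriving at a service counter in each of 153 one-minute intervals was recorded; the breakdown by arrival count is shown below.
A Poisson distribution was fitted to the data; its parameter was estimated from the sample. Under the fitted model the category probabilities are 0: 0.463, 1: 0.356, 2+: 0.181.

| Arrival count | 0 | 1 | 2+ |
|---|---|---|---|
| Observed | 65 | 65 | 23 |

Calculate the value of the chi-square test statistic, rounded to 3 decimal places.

3.313

Expected counts E_i = n·p_i: 153×0.463 = 70.839, 153×0.356 = 54.468, 153×0.181 = 27.693.
cat         O        E   (O−E)²/E
0          65   70.839     0.4813
1          65   54.468     2.0365
2+         23   27.693     0.7953
Sum = 3.313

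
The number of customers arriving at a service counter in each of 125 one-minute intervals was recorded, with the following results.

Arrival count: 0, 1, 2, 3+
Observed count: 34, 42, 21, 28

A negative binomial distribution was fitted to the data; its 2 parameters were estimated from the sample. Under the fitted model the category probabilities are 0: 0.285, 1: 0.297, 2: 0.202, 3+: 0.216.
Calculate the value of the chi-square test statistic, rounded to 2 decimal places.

1.47

Expected counts E_i = n·p_i: 125×0.285 = 35.625, 125×0.297 = 37.125, 125×0.202 = 25.25, 125×0.216 = 27.
0: (34 − 35.625)²/35.625 = 2.640625/35.625 = 0.074
1: (42 − 37.125)²/37.125 = 23.765625/37.125 = 0.640
2: (21 − 25.25)²/25.25 = 18.0625/25.25 = 0.715
3+: (28 − 27)²/27 = 1/27 = 0.037
Sum = 1.47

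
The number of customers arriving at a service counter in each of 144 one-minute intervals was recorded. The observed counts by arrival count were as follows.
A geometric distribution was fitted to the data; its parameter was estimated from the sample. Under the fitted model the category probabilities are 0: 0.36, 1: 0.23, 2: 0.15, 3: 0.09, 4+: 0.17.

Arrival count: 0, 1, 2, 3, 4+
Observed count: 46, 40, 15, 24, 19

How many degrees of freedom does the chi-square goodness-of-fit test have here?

3

There are k = 5 categories and 1 parameter estimated from the data, so df = 5 − 1 − 1 = 3.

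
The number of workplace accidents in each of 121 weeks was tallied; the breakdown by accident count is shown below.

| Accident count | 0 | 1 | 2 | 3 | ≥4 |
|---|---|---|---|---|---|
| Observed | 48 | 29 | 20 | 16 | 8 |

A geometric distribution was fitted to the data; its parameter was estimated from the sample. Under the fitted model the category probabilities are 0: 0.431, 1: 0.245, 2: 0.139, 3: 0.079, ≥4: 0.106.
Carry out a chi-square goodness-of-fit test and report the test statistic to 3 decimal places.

7.102

Expected counts E_i = n·p_i: 121×0.431 = 52.151, 121×0.245 = 29.645, 121×0.139 = 16.819, 121×0.079 = 9.559, 121×0.106 = 12.826.
0: (48 − 52.151)²/52.151 = 17.230801/52.151 = 0.3304
1: (29 − 29.645)²/29.645 = 0.416025/29.645 = 0.0140
2: (20 − 16.819)²/16.819 = 10.118761/16.819 = 0.6016
3: (16 − 9.559)²/9.559 = 41.486481/9.559 = 4.3400
≥4: (8 − 12.826)²/12.826 = 23.290276/12.826 = 1.8159
Sum = 7.102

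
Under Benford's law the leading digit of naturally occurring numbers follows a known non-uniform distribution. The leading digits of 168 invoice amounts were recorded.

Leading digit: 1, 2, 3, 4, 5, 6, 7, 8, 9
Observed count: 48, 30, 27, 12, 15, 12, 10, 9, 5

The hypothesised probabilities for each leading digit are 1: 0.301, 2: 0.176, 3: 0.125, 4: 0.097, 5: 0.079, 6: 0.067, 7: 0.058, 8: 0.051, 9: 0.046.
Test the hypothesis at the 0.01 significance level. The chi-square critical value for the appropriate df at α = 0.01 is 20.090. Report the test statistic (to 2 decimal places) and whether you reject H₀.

Expected counts E_i = n·p_i: 168×0.301 = 50.568, 168×0.176 = 29.568, 168×0.125 = 21, 168×0.097 = 16.296, 168×0.079 = 13.272, 168×0.067 = 11.256, 168×0.058 = 9.744, 168×0.051 = 8.568, 168×0.046 = 7.728.
cat         O        E   (O−E)²/E
1          48   50.568      0.130
2          30   29.568      0.006
3          27       21      1.714
4          12   16.296      1.133
5          15   13.272      0.225
6          12   11.256      0.049
7          10    9.744      0.007
8           9    8.568      0.022
9           5    7.728      0.963
Sum = 4.25
df = 8. Since 4.25 < 20.090, we do not reject H₀.

4.25; do not reject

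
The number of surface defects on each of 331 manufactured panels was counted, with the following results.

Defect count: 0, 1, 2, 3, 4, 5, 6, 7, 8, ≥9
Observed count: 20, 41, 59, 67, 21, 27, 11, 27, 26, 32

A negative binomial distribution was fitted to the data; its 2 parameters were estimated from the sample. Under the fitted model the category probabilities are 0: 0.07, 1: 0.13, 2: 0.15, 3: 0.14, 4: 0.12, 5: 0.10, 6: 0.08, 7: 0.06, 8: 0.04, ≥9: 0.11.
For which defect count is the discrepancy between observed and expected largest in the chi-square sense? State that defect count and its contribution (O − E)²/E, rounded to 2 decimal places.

8, 12.30

Expected counts E_i = n·p_i: 331×0.07 = 23.17, 331×0.13 = 43.03, 331×0.15 = 49.65, 331×0.14 = 46.34, 331×0.12 = 39.72, 331×0.10 = 33.1, 331×0.08 = 26.48, 331×0.06 = 19.86, 331×0.04 = 13.24, 331×0.11 = 36.41.
χ² = (20−23.17)²/23.17 + (41−43.03)²/43.03 + (59−49.65)²/49.65 + (67−46.34)²/46.34 + (21−39.72)²/39.72 + (27−33.1)²/33.1 + (11−26.48)²/26.48 + (27−19.86)²/19.86 + (26−13.24)²/13.24 + (32−36.41)²/36.41
   = 0.434 + 0.096 + 1.761 + 9.211 + 8.823 + 1.124 + 9.049 + 2.567 + 12.297 + 0.534
The largest term is for 8: 12.30.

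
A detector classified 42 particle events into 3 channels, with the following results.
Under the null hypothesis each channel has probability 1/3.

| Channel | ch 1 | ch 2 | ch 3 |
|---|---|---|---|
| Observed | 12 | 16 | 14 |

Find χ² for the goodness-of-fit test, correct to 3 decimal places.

0.571

Under H₀ each category has probability 1/3, so each expected count is 42/3 = 14.
χ² = (12−14)²/14 + (16−14)²/14 + (14−14)²/14
   = 0.2857 + 0.2857 + 0.0000
Sum = 0.571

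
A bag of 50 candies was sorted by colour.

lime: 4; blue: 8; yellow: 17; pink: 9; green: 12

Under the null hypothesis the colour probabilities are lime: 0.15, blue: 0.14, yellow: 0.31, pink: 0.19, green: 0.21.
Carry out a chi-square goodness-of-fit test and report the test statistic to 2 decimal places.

2.16

Expected counts E_i = n·p_i: 50×0.15 = 7.5, 50×0.14 = 7, 50×0.31 = 15.5, 50×0.19 = 9.5, 50×0.21 = 10.5.
χ² = (4−7.5)²/7.5 + (8−7)²/7 + (17−15.5)²/15.5 + (9−9.5)²/9.5 + (12−10.5)²/10.5
   = 1.633 + 0.143 + 0.145 + 0.026 + 0.214
Sum = 2.16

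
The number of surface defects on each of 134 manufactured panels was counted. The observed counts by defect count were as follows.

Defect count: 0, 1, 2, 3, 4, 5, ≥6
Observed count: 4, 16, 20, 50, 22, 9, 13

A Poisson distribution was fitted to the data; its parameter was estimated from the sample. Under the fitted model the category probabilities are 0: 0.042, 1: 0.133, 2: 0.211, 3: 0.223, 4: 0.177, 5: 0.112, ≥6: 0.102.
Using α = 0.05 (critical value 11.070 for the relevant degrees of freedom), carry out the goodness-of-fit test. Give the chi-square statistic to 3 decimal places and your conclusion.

Expected counts E_i = n·p_i: 134×0.042 = 5.628, 134×0.133 = 17.822, 134×0.211 = 28.274, 134×0.223 = 29.882, 134×0.177 = 23.718, 134×0.112 = 15.008, 134×0.102 = 13.668.
χ² = (4−5.628)²/5.628 + (16−17.822)²/17.822 + (20−28.274)²/28.274 + (50−29.882)²/29.882 + (22−23.718)²/23.718 + (9−15.008)²/15.008 + (13−13.668)²/13.668
   = 0.4709 + 0.1863 + 2.4213 + 13.5444 + 0.1244 + 2.4051 + 0.0326
Sum = 19.185
df = 5. Since 19.185 > 11.070, we reject H₀.

19.185; reject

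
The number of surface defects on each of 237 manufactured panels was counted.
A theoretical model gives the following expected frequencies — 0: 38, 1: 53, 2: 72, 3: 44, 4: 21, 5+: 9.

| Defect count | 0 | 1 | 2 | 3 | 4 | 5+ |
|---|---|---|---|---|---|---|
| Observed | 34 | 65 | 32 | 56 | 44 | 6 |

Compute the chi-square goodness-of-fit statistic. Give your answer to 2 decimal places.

54.82

cat         O        E   (O−E)²/E
0          34       38      0.421
1          65       53      2.717
2          32       72     22.222
3          56       44      3.273
4          44       21     25.190
5+          6        9      1.000
Sum = 54.82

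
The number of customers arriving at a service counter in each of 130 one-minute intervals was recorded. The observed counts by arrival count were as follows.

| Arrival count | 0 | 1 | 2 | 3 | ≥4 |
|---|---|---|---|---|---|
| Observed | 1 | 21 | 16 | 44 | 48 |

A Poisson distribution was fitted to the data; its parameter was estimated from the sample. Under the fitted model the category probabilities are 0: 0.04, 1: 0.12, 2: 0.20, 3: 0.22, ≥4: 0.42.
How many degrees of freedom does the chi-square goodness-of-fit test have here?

There are k = 5 categories and 1 parameter estimated from the data, so df = 5 − 1 − 1 = 3.

3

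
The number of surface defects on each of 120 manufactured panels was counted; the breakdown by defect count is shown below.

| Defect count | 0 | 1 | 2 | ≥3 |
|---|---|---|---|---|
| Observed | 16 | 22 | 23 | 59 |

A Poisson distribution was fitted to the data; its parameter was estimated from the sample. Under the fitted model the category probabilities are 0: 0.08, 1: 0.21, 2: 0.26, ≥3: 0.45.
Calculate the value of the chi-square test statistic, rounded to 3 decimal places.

7.291

Expected counts E_i = n·p_i: 120×0.08 = 9.6, 120×0.21 = 25.2, 120×0.26 = 31.2, 120×0.45 = 54.
cat         O        E   (O−E)²/E
0          16      9.6     4.2667
1          22     25.2     0.4063
2          23     31.2     2.1551
≥3         59       54     0.4630
Sum = 7.291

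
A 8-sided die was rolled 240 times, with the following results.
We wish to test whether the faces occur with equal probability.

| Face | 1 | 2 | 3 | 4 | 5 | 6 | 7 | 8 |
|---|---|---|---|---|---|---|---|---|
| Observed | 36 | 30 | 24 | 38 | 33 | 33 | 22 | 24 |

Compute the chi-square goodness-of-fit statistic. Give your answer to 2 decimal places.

Under H₀ each category has probability 1/8, so each expected count is 240/8 = 30.
χ² = (36−30)²/30 + (30−30)²/30 + (24−30)²/30 + (38−30)²/30 + (33−30)²/30 + (33−30)²/30 + (22−30)²/30 + (24−30)²/30
   = 1.200 + 0.000 + 1.200 + 2.133 + 0.300 + 0.300 + 2.133 + 1.200
Sum = 8.47

8.47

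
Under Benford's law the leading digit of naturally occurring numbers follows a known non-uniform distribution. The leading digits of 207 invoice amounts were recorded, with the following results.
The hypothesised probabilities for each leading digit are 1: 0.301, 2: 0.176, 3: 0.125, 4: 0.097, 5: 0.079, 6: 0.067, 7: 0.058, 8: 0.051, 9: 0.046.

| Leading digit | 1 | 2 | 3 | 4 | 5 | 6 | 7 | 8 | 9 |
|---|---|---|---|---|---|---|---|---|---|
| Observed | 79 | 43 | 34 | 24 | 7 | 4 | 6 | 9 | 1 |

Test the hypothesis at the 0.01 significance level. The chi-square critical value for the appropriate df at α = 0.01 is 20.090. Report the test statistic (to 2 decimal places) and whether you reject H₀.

Expected counts E_i = n·p_i: 207×0.301 = 62.307, 207×0.176 = 36.432, 207×0.125 = 25.875, 207×0.097 = 20.079, 207×0.079 = 16.353, 207×0.067 = 13.869, 207×0.058 = 12.006, 207×0.051 = 10.557, 207×0.046 = 9.522.
χ² = (79−62.307)²/62.307 + (43−36.432)²/36.432 + (34−25.875)²/25.875 + (24−20.079)²/20.079 + (7−16.353)²/16.353 + (4−13.869)²/13.869 + (6−12.006)²/12.006 + (9−10.557)²/10.557 + (1−9.522)²/9.522
   = 4.472 + 1.184 + 2.551 + 0.766 + 5.349 + 7.023 + 3.005 + 0.230 + 7.627
Sum = 32.21
df = 8. Since 32.21 > 20.090, we reject H₀.

32.21; reject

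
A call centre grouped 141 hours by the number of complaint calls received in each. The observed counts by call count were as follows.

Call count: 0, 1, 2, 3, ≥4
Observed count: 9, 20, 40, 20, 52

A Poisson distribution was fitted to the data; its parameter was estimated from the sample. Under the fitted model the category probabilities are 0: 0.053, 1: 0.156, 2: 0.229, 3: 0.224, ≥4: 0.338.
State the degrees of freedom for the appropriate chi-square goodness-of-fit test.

3

There are k = 5 categories and 1 parameter estimated from the data, so df = 5 − 1 − 1 = 3.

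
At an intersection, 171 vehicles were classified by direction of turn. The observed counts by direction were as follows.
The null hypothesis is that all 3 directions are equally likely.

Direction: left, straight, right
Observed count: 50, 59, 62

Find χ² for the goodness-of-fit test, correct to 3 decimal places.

Expected count for each of the 3 categories: 171/3 = 57.
χ² = (50−57)²/57 + (59−57)²/57 + (62−57)²/57
   = 0.8596 + 0.0702 + 0.4386
Sum = 1.368

1.368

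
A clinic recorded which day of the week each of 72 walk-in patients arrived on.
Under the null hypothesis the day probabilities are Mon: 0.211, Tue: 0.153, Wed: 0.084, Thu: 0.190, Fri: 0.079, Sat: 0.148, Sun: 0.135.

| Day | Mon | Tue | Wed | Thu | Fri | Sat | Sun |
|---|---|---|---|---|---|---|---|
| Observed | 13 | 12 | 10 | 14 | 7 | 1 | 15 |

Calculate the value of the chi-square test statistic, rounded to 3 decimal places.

14.915

Expected counts E_i = n·p_i: 72×0.211 = 15.192, 72×0.153 = 11.016, 72×0.084 = 6.048, 72×0.190 = 13.68, 72×0.079 = 5.688, 72×0.148 = 10.656, 72×0.135 = 9.72.
cat         O        E   (O−E)²/E
Mon        13   15.192     0.3163
Tue        12   11.016     0.0879
Wed        10    6.048     2.5824
Thu        14    13.68     0.0075
Fri         7    5.688     0.3026
Sat         1   10.656     8.7498
Sun        15     9.72     2.8681
Sum = 14.915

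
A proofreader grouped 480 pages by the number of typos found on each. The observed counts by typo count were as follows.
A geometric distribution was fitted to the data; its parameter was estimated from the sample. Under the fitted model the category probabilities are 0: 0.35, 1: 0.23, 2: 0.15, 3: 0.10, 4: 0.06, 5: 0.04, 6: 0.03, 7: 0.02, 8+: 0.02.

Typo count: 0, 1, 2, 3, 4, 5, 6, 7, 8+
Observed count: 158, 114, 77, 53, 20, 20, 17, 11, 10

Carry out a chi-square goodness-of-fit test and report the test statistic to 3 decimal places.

4.993

Expected counts E_i = n·p_i: 480×0.35 = 168, 480×0.23 = 110.4, 480×0.15 = 72, 480×0.10 = 48, 480×0.06 = 28.8, 480×0.04 = 19.2, 480×0.03 = 14.4, 480×0.02 = 9.6, 480×0.02 = 9.6.
cat         O        E   (O−E)²/E
0         158      168     0.5952
1         114    110.4     0.1174
2          77       72     0.3472
3          53       48     0.5208
4          20     28.8     2.6889
5          20     19.2     0.0333
6          17     14.4     0.4694
7          11      9.6     0.2042
8+         10      9.6     0.0167
Sum = 4.993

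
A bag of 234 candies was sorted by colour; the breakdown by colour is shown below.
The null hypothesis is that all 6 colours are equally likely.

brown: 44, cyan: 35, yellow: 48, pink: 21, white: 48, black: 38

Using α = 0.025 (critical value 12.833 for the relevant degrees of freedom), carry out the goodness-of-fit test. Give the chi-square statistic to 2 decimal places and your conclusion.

Under H₀ each category has probability 1/6, so each expected count is 234/6 = 39.
brown: (44 − 39)²/39 = 25/39 = 0.641
cyan: (35 − 39)²/39 = 16/39 = 0.410
yellow: (48 − 39)²/39 = 81/39 = 2.077
pink: (21 − 39)²/39 = 324/39 = 8.308
white: (48 − 39)²/39 = 81/39 = 2.077
black: (38 − 39)²/39 = 1/39 = 0.026
Sum = 13.54
df = 5. Since 13.54 > 12.833, we reject H₀.

13.54; reject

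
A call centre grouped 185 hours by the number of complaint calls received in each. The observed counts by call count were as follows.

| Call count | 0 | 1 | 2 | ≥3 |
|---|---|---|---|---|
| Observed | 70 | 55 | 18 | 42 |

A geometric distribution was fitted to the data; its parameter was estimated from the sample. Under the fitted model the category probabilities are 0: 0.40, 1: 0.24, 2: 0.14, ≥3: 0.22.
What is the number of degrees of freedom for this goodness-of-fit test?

There are k = 4 categories and 1 parameter estimated from the data, so df = 4 − 1 − 1 = 2.

2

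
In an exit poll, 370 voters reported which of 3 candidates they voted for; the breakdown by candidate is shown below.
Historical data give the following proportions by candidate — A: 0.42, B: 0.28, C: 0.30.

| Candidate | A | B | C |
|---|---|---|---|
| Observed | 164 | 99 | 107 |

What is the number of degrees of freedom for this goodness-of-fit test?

2

There are k = 3 categories and no parameters were estimated from the data, so df = 3 − 1 = 2.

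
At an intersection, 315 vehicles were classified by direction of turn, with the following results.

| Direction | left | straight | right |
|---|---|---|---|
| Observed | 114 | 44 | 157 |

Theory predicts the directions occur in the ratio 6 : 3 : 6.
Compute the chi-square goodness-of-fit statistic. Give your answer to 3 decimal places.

Ratio total = 15. Expected counts: 315×6/15 = 126, 315×3/15 = 63, 315×6/15 = 126.
cat           O        E   (O−E)²/E
left        114      126     1.1429
straight     44       63     5.7302
right       157      126     7.6270
Sum = 14.500

14.500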